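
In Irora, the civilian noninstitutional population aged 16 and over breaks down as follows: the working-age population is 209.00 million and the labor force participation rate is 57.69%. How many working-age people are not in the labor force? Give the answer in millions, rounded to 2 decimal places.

Share not in the labor force = 1 − 0.5769 = 0.4231.
Not in labor force = 0.4231 × 209.00 ≈ 88.43 million.

About 88.43 million are not in the labor force.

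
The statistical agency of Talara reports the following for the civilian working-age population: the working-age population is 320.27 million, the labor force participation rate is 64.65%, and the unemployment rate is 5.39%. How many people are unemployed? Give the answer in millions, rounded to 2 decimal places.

Labor force = 0.6465 × 320.27 = 207.05 million.
Unemployed = 0.0539 × 207.05 ≈ 11.16 million.

About 11.16 million are unemployed.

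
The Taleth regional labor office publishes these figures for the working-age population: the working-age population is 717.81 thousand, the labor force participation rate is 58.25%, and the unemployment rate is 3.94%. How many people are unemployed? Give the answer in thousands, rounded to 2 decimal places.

About 16.47 thousand are unemployed.

Labor force = 0.5825 × 717.81 = 418.12 thousand.
Unemployed = 0.0394 × 418.12 ≈ 16.47 thousand.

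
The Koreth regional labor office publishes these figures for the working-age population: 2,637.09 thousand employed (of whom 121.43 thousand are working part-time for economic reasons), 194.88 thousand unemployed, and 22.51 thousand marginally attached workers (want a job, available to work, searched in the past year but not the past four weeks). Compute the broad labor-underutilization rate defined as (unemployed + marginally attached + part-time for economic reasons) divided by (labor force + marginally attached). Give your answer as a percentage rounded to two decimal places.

Labor force = 2,637.09 + 194.88 = 2,831.97 thousand.
Numerator = 194.88 + 22.51 + 121.43 = 338.82 thousand.
Denominator = 2,831.97 + 22.51 = 2,854.48 thousand.
Broad rate = 338.82 / 2,854.48 = 11.87%.

Broad underutilization rate ≈ 11.87%.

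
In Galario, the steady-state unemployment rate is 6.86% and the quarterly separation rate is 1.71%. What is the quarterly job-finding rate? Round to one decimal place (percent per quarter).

From u* = s/(s+f): f = s·(1−u)/u.
f = 1.71 × (1 − 0.0686) / 0.0686 = 1.5927 / 0.0686 ≈ 23.2% per quarter.

Job-finding rate ≈ 23.2% per quarter.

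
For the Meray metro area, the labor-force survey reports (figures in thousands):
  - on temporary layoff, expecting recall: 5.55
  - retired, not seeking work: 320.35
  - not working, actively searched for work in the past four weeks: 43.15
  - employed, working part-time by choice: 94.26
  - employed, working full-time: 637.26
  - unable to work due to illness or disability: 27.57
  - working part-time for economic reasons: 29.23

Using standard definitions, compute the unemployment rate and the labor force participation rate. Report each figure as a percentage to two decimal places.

Unemployment rate ≈ 6.02%; labor force participation rate ≈ 69.94%.

Employed = 94.26 + 637.26 + 29.23 = 760.75 thousand (anyone who worked, including part-time for economic reasons, counts as employed).
Unemployed = 5.55 + 43.15 = 48.70 thousand (jobless and actively searching, or on temporary layoff).
Labor force = 760.75 + 48.70 = 809.45 thousand.
Not in labor force = 320.35 + 27.57 = 347.92 thousand (those not working and not actively searching are outside the labor force).
Civilian working-age population = 809.45 + 347.92 = 1,157.37 thousand.
Unemployment rate = 48.70 / 809.45 = 6.02%.
Labor force participation rate = 809.45 / 1,157.37 = 69.94%.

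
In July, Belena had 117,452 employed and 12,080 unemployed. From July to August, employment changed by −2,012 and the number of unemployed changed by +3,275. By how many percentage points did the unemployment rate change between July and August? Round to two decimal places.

July: labor force = 117,452 + 12,080 = 129,532; u = 12,080/129,532 = 9.33%.
August: labor force = 115,440 + 15,355 = 130,795; u = 15,355/130,795 = 11.74%.
Change = 11.74% − 9.33% = +2.41 pp.

The unemployment rate changed by +2.41 percentage points.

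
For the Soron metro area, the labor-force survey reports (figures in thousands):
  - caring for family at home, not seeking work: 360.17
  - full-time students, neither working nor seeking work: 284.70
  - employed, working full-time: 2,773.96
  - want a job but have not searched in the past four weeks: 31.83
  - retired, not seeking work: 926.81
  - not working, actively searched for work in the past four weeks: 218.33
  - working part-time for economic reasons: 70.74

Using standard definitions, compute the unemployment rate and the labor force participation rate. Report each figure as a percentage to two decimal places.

Unemployment rate ≈ 7.13%; labor force participation rate ≈ 65.64%.

Employed = 2,773.96 + 70.74 = 2,844.70 thousand (anyone who worked, including part-time for economic reasons, counts as employed).
Unemployed = 218.33 thousand.
Labor force = 2,844.70 + 218.33 = 3,063.03 thousand.
Not in labor force = 360.17 + 284.70 + 31.83 + 926.81 = 1,603.51 thousand (those not working and not actively searching are outside the labor force — including those who want a job but have given up searching).
Civilian working-age population = 3,063.03 + 1,603.51 = 4,666.54 thousand.
Unemployment rate = 218.33 / 3,063.03 = 7.13%.
Labor force participation rate = 3,063.03 / 4,666.54 = 65.64%.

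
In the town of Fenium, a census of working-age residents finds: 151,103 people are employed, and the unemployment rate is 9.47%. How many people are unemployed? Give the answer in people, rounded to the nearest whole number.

Let U be the number unemployed. The labor force is E + U, and U/(E+U) = 0.0947.
So U = 0.0947 × 151,103 / (1 − 0.0947) = 14309.45 / 0.9053 ≈ 15,806.

About 15,806 are unemployed.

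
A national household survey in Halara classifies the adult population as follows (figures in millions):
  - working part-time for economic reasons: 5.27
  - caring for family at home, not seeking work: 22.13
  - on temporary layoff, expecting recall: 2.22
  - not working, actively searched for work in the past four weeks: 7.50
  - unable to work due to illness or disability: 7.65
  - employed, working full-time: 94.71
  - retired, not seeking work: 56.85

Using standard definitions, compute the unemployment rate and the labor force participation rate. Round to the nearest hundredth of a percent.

Employed = 5.27 + 94.71 = 99.98 million (anyone who worked, including part-time for economic reasons, counts as employed).
Unemployed = 2.22 + 7.50 = 9.72 million (jobless and actively searching, or on temporary layoff).
Labor force = 99.98 + 9.72 = 109.70 million.
Not in labor force = 22.13 + 7.65 + 56.85 = 86.63 million (those not working and not actively searching are outside the labor force).
Civilian working-age population = 109.70 + 86.63 = 196.33 million.
Unemployment rate = 9.72 / 109.70 = 8.86%.
Labor force participation rate = 109.70 / 196.33 = 55.88%.

Unemployment rate ≈ 8.86%; labor force participation rate ≈ 55.88%.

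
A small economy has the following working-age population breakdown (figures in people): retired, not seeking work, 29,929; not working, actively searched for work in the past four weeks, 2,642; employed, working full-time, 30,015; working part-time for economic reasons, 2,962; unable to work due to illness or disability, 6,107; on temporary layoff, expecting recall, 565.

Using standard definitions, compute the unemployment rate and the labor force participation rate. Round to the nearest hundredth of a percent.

Employed = 30,015 + 2,962 = 32,977 (anyone who worked, including part-time for economic reasons, counts as employed).
Unemployed = 2,642 + 565 = 3,207 (jobless and actively searching, or on temporary layoff).
Labor force = 32,977 + 3,207 = 36,184.
Not in labor force = 29,929 + 6,107 = 36,036 (those not working and not actively searching are outside the labor force).
Civilian working-age population = 36,184 + 36,036 = 72,220.
Unemployment rate = 3,207 / 36,184 = 8.86%.
Labor force participation rate = 36,184 / 72,220 = 50.10%.

Unemployment rate ≈ 8.86%; labor force participation rate ≈ 50.10%.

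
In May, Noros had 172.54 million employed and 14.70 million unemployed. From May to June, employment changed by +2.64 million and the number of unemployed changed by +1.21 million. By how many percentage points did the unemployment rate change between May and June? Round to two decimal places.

The unemployment rate changed by +0.48 percentage points.

May: labor force = 172.54 + 14.70 = 187.24; u = 14.70/187.24 = 7.85%.
June: labor force = 175.18 + 15.91 = 191.09; u = 15.91/191.09 = 8.33%.
Change = 8.33% − 7.85% = +0.48 pp.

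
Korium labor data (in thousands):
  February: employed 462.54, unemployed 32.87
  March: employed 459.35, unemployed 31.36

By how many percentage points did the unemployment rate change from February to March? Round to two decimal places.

The unemployment rate changed by −0.24 percentage points.

February: labor force = 462.54 + 32.87 = 495.41; u = 32.87/495.41 = 6.63%.
March: labor force = 459.35 + 31.36 = 490.71; u = 31.36/490.71 = 6.39%.
Change = 6.39% − 6.63% = −0.24 pp.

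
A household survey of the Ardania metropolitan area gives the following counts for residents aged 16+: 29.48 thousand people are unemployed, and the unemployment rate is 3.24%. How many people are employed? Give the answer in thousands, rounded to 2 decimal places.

Labor force = U / u = 29.48 / 0.0324 ≈ 909.88 thousand.
Employed = labor force − unemployed = 909.88 − 29.48 = 880.40 thousand.

About 880.40 thousand are employed.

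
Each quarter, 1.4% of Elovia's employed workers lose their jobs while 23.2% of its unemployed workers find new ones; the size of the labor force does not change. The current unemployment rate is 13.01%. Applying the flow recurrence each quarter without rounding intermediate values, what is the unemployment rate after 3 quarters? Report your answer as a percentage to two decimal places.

Unemployment rate after three quarters ≈ 8.83%.

With a fixed labor force, u_{t+1} = u_t + s·(1−u_t) − f·u_t = u_t·(1−s−f) + s.
Here 1−s−f = 0.754 and s = 0.014.
u_1 = 0.130100 × 0.754 + 0.014 = 0.112095.
u_2 = 0.112095 × 0.754 + 0.014 = 0.098520.
u_3 = 0.098520 × 0.754 + 0.014 = 0.088284.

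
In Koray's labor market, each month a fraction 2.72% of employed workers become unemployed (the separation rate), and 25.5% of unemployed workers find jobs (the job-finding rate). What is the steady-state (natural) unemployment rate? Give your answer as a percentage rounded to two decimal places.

Steady-state unemployment rate ≈ 9.64%.

At steady state the flows balance: s·E = f·U, so U/(E+U) = s/(s+f).
u* = 2.72 / (2.72 + 25.5) = 2.72 / 28.22 = 9.64%.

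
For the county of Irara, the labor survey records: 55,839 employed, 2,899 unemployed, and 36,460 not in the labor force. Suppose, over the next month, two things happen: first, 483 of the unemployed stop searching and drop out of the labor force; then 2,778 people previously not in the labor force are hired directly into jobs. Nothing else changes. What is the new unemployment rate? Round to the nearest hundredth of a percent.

New unemployment rate ≈ 3.96%.

Initially, labor force = 55,839 + 2,899 = 58,738, so u = 2,899/58,738 = 4.94%.
After the first change, unemployed and labor force both fall by 483 → E = 55,839, U = 2,416, labor force = 58,255.
After the second change, employed and labor force both rise by 2,778; unemployed unchanged → E = 58,617, U = 2,416, labor force = 61,033.
New unemployment rate = 2,416 / 61,033 = 3.96%.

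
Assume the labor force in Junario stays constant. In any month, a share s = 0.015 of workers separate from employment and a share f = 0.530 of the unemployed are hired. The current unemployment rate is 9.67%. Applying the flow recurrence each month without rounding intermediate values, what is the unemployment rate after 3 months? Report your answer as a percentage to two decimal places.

With a fixed labor force, u_{t+1} = u_t + s·(1−u_t) − f·u_t = u_t·(1−s−f) + s.
Here 1−s−f = 0.455 and s = 0.015.
u_1 = 0.096700 × 0.455 + 0.015 = 0.058998.
u_2 = 0.058998 × 0.455 + 0.015 = 0.041844.
u_3 = 0.041844 × 0.455 + 0.015 = 0.034039.

Unemployment rate after three months ≈ 3.40%.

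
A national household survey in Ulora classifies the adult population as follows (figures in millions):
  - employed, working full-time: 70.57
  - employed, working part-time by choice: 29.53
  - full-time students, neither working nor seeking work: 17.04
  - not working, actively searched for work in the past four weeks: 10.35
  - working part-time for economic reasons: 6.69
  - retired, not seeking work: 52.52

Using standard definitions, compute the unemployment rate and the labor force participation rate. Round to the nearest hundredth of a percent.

Unemployment rate ≈ 8.84%; labor force participation rate ≈ 62.74%.

Employed = 70.57 + 29.53 + 6.69 = 106.79 million (anyone who worked, including part-time for economic reasons, counts as employed).
Unemployed = 10.35 million.
Labor force = 106.79 + 10.35 = 117.14 million.
Not in labor force = 17.04 + 52.52 = 69.56 million (those not working and not actively searching are outside the labor force).
Civilian working-age population = 117.14 + 69.56 = 186.70 million.
Unemployment rate = 10.35 / 117.14 = 8.84%.
Labor force participation rate = 117.14 / 186.70 = 62.74%.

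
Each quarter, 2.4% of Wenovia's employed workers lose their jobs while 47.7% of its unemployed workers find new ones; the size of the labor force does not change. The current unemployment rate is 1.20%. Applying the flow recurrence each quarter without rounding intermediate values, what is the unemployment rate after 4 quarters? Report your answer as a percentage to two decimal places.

With a fixed labor force, u_{t+1} = u_t + s·(1−u_t) − f·u_t = u_t·(1−s−f) + s.
Here 1−s−f = 0.499 and s = 0.024.
u_1 = 0.012000 × 0.499 + 0.024 = 0.029988.
u_2 = 0.029988 × 0.499 + 0.024 = 0.038964.
u_3 = 0.038964 × 0.499 + 0.024 = 0.043443.
u_4 = 0.043443 × 0.499 + 0.024 = 0.045678.

Unemployment rate after four quarters ≈ 4.57%.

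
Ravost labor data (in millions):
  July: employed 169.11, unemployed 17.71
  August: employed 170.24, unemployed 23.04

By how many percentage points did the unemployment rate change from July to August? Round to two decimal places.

The unemployment rate changed by +2.44 percentage points.

July: labor force = 169.11 + 17.71 = 186.82; u = 17.71/186.82 = 9.48%.
August: labor force = 170.24 + 23.04 = 193.28; u = 23.04/193.28 = 11.92%.
Change = 11.92% − 9.48% = +2.44 pp.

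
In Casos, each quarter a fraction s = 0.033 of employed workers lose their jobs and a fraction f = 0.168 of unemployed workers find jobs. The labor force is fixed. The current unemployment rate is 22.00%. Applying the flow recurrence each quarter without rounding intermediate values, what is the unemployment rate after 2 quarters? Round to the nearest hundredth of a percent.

Unemployment rate after two quarters ≈ 19.98%.

With a fixed labor force, u_{t+1} = u_t + s·(1−u_t) − f·u_t = u_t·(1−s−f) + s.
Here 1−s−f = 0.799 and s = 0.033.
u_1 = 0.220000 × 0.799 + 0.033 = 0.208780.
u_2 = 0.208780 × 0.799 + 0.033 = 0.199815.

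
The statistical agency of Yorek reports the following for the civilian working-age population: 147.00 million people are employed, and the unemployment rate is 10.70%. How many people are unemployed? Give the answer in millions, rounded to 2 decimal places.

Let U be the number unemployed. The labor force is E + U, and U/(E+U) = 0.1070.
So U = 0.1070 × 147.00 / (1 − 0.1070) = 15.7290 / 0.8930 ≈ 17.61 million.

About 17.61 million are unemployed.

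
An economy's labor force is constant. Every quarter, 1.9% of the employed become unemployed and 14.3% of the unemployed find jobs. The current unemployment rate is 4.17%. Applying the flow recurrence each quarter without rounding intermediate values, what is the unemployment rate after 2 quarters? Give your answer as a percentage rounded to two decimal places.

With a fixed labor force, u_{t+1} = u_t + s·(1−u_t) − f·u_t = u_t·(1−s−f) + s.
Here 1−s−f = 0.838 and s = 0.019.
u_1 = 0.041700 × 0.838 + 0.019 = 0.053945.
u_2 = 0.053945 × 0.838 + 0.019 = 0.064206.

Unemployment rate after two quarters ≈ 6.42%.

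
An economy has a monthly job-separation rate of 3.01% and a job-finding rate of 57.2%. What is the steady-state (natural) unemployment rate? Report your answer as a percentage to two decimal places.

At steady state the flows balance: s·E = f·U, so U/(E+U) = s/(s+f).
u* = 3.01 / (3.01 + 57.2) = 3.01 / 60.21 = 5.00%.

Steady-state unemployment rate ≈ 5.00%.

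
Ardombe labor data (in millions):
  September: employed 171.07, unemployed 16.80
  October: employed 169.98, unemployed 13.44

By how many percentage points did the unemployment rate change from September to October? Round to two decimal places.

September: labor force = 171.07 + 16.80 = 187.87; u = 16.80/187.87 = 8.94%.
October: labor force = 169.98 + 13.44 = 183.42; u = 13.44/183.42 = 7.33%.
Change = 7.33% − 8.94% = −1.61 pp.

The unemployment rate changed by −1.61 percentage points.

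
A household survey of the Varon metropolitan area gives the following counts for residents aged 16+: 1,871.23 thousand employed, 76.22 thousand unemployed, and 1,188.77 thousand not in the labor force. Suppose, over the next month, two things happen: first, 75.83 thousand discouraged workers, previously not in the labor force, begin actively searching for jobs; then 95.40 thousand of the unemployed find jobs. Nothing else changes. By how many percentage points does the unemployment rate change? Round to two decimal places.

Initially, labor force = 1,871.23 + 76.22 = 1,947.45 thousand, so u = 76.22/1,947.45 = 3.91%.
After the first change, unemployed and labor force both rise by 75.83 → E = 1,871.23, U = 152.05, labor force = 2,023.28 thousand.
After the second change, unemployed falls and employed rises by 95.40; labor force unchanged → E = 1,966.63, U = 56.65, labor force = 2,023.28 thousand.
New unemployment rate = 56.65 / 2,023.28 = 2.80%.
Change = 2.80% − 3.91% = −1.11 percentage points.

The unemployment rate changes by −1.11 percentage points.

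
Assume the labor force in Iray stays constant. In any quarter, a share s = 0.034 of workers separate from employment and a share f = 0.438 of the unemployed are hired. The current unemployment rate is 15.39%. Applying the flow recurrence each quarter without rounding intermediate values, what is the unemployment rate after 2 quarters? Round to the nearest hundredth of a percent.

With a fixed labor force, u_{t+1} = u_t + s·(1−u_t) − f·u_t = u_t·(1−s−f) + s.
Here 1−s−f = 0.528 and s = 0.034.
u_1 = 0.153900 × 0.528 + 0.034 = 0.115259.
u_2 = 0.115259 × 0.528 + 0.034 = 0.094857.

Unemployment rate after two quarters ≈ 9.49%.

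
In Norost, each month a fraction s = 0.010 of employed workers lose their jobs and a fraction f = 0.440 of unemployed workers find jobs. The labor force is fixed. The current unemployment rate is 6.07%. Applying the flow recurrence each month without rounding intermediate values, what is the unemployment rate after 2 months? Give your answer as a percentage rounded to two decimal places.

With a fixed labor force, u_{t+1} = u_t + s·(1−u_t) − f·u_t = u_t·(1−s−f) + s.
Here 1−s−f = 0.550 and s = 0.010.
u_1 = 0.060700 × 0.550 + 0.010 = 0.043385.
u_2 = 0.043385 × 0.550 + 0.010 = 0.033862.

Unemployment rate after two months ≈ 3.39%.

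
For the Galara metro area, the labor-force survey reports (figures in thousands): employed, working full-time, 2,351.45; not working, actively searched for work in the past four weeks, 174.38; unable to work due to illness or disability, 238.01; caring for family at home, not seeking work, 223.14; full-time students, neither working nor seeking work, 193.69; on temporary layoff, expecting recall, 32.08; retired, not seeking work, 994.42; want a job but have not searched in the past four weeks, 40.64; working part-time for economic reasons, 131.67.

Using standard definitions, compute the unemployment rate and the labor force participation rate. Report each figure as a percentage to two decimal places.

Unemployment rate ≈ 7.68%; labor force participation rate ≈ 61.41%.

Employed = 2,351.45 + 131.67 = 2,483.12 thousand (anyone who worked, including part-time for economic reasons, counts as employed).
Unemployed = 174.38 + 32.08 = 206.46 thousand (jobless and actively searching, or on temporary layoff).
Labor force = 2,483.12 + 206.46 = 2,689.58 thousand.
Not in labor force = 238.01 + 223.14 + 193.69 + 994.42 + 40.64 = 1,689.90 thousand (those not working and not actively searching are outside the labor force — including those who want a job but have given up searching).
Civilian working-age population = 2,689.58 + 1,689.90 = 4,379.48 thousand.
Unemployment rate = 206.46 / 2,689.58 = 7.68%.
Labor force participation rate = 2,689.58 / 4,379.48 = 61.41%.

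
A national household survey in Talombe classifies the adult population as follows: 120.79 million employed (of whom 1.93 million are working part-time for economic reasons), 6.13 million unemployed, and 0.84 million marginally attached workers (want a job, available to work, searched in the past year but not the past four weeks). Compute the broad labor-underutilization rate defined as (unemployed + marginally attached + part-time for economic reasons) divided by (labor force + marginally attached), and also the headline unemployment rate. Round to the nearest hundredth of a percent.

Broad underutilization rate ≈ 6.97%; headline unemployment rate ≈ 4.83%.

Labor force = 120.79 + 6.13 = 126.92 million.
Numerator = 6.13 + 0.84 + 1.93 = 8.90 million.
Denominator = 126.92 + 0.84 = 127.76 million.
Broad rate = 8.90 / 127.76 = 6.97%.
Headline unemployment rate = 6.13 / 126.92 = 4.83%.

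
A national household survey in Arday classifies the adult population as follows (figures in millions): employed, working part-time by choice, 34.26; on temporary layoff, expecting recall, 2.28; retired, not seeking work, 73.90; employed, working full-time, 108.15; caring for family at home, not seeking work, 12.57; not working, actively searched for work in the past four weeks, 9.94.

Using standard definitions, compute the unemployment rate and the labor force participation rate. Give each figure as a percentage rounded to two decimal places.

Unemployment rate ≈ 7.90%; labor force participation rate ≈ 64.14%.

Employed = 34.26 + 108.15 = 142.41 million.
Unemployed = 2.28 + 9.94 = 12.22 million (jobless and actively searching, or on temporary layoff).
Labor force = 142.41 + 12.22 = 154.63 million.
Not in labor force = 73.90 + 12.57 = 86.47 million (those not working and not actively searching are outside the labor force).
Civilian working-age population = 154.63 + 86.47 = 241.10 million.
Unemployment rate = 12.22 / 154.63 = 7.90%.
Labor force participation rate = 154.63 / 241.10 = 64.14%.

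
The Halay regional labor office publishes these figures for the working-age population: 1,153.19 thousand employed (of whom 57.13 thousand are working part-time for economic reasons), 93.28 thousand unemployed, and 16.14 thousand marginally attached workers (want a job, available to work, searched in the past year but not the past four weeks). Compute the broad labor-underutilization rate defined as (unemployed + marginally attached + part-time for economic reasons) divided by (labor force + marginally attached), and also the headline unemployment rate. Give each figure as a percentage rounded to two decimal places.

Labor force = 1,153.19 + 93.28 = 1,246.47 thousand.
Numerator = 93.28 + 16.14 + 57.13 = 166.55 thousand.
Denominator = 1,246.47 + 16.14 = 1,262.61 thousand.
Broad rate = 166.55 / 1,262.61 = 13.19%.
Headline unemployment rate = 93.28 / 1,246.47 = 7.48%.

Broad underutilization rate ≈ 13.19%; headline unemployment rate ≈ 7.48%.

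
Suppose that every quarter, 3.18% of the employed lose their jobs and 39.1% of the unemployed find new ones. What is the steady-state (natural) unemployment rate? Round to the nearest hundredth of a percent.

Steady-state unemployment rate ≈ 7.52%.

At steady state the flows balance: s·E = f·U, so U/(E+U) = s/(s+f).
u* = 3.18 / (3.18 + 39.1) = 3.18 / 42.28 = 7.52%.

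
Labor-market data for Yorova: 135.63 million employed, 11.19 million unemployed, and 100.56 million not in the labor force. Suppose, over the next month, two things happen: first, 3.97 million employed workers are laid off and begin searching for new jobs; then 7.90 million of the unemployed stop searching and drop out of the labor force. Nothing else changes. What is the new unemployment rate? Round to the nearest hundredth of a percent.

New unemployment rate ≈ 5.23%.

Initially, labor force = 135.63 + 11.19 = 146.82 million, so u = 11.19/146.82 = 7.62%.
After the first change, employed falls and unemployed rises by 3.97; labor force unchanged → E = 131.66, U = 15.16, labor force = 146.82 million.
After the second change, unemployed and labor force both fall by 7.90 → E = 131.66, U = 7.26, labor force = 138.92 million.
New unemployment rate = 7.26 / 138.92 = 5.23%.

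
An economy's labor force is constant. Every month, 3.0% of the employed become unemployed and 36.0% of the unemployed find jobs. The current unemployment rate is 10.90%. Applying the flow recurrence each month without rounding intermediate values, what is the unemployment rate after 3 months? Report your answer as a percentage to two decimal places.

Unemployment rate after three months ≈ 8.42%.

With a fixed labor force, u_{t+1} = u_t + s·(1−u_t) − f·u_t = u_t·(1−s−f) + s.
Here 1−s−f = 0.610 and s = 0.030.
u_1 = 0.109000 × 0.610 + 0.030 = 0.096490.
u_2 = 0.096490 × 0.610 + 0.030 = 0.088859.
u_3 = 0.088859 × 0.610 + 0.030 = 0.084204.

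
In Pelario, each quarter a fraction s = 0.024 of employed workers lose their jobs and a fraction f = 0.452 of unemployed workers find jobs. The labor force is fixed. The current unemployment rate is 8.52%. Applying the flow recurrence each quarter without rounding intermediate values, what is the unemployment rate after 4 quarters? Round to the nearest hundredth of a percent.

Unemployment rate after four quarters ≈ 5.30%.

With a fixed labor force, u_{t+1} = u_t + s·(1−u_t) − f·u_t = u_t·(1−s−f) + s.
Here 1−s−f = 0.524 and s = 0.024.
u_1 = 0.085200 × 0.524 + 0.024 = 0.068645.
u_2 = 0.068645 × 0.524 + 0.024 = 0.059970.
u_3 = 0.059970 × 0.524 + 0.024 = 0.055424.
u_4 = 0.055424 × 0.524 + 0.024 = 0.053042.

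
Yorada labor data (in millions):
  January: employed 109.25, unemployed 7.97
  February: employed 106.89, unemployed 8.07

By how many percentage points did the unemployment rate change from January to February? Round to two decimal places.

January: labor force = 109.25 + 7.97 = 117.22; u = 7.97/117.22 = 6.80%.
February: labor force = 106.89 + 8.07 = 114.96; u = 8.07/114.96 = 7.02%.
Change = 7.02% − 6.80% = +0.22 pp.

The unemployment rate changed by +0.22 percentage points.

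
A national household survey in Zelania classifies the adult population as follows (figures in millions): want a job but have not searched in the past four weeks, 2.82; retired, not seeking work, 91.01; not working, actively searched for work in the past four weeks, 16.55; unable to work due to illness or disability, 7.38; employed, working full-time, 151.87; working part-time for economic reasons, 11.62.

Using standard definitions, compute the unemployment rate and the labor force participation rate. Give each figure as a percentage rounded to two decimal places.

Employed = 151.87 + 11.62 = 163.49 million (anyone who worked, including part-time for economic reasons, counts as employed).
Unemployed = 16.55 million.
Labor force = 163.49 + 16.55 = 180.04 million.
Not in labor force = 2.82 + 91.01 + 7.38 = 101.21 million (those not working and not actively searching are outside the labor force — including those who want a job but have given up searching).
Civilian working-age population = 180.04 + 101.21 = 281.25 million.
Unemployment rate = 16.55 / 180.04 = 9.19%.
Labor force participation rate = 180.04 / 281.25 = 64.01%.

Unemployment rate ≈ 9.19%; labor force participation rate ≈ 64.01%.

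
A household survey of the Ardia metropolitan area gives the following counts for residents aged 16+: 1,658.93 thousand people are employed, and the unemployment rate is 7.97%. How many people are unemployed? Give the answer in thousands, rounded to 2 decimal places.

Let U be the number unemployed. The labor force is E + U, and U/(E+U) = 0.0797.
So U = 0.0797 × 1,658.93 / (1 − 0.0797) = 132.2167 / 0.9203 ≈ 143.67 thousand.

About 143.67 thousand are unemployed.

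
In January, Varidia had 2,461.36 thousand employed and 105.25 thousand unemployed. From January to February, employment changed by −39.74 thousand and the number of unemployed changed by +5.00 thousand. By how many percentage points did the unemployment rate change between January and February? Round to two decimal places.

January: labor force = 2,461.36 + 105.25 = 2,566.61; u = 105.25/2,566.61 = 4.10%.
February: labor force = 2,421.62 + 110.25 = 2,531.87; u = 110.25/2,531.87 = 4.35%.
Change = 4.35% − 4.10% = +0.25 pp.

The unemployment rate changed by +0.25 percentage points.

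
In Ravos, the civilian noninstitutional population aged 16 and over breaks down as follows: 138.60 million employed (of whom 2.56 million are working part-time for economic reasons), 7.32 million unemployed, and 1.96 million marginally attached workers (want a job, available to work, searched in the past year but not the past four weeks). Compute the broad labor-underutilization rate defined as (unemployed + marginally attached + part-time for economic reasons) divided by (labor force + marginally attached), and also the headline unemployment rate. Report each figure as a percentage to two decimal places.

Labor force = 138.60 + 7.32 = 145.92 million.
Numerator = 7.32 + 1.96 + 2.56 = 11.84 million.
Denominator = 145.92 + 1.96 = 147.88 million.
Broad rate = 11.84 / 147.88 = 8.01%.
Headline unemployment rate = 7.32 / 145.92 = 5.02%.

Broad underutilization rate ≈ 8.01%; headline unemployment rate ≈ 5.02%.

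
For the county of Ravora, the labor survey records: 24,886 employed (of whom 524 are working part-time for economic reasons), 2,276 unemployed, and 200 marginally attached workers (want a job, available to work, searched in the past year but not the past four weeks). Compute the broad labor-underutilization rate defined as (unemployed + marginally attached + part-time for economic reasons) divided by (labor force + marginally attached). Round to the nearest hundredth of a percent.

Broad underutilization rate ≈ 10.96%.

Labor force = 24,886 + 2,276 = 27,162.
Numerator = 2,276 + 200 + 524 = 3,000.
Denominator = 27,162 + 200 = 27,362.
Broad rate = 3,000 / 27,362 = 10.96%.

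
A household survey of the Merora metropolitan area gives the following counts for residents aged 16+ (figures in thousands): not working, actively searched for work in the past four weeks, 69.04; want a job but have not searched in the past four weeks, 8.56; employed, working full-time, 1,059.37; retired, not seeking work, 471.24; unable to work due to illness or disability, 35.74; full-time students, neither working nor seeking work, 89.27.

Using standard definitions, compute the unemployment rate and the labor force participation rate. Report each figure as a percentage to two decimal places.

Unemployment rate ≈ 6.12%; labor force participation rate ≈ 65.10%.

Employed = 1,059.37 thousand.
Unemployed = 69.04 thousand.
Labor force = 1,059.37 + 69.04 = 1,128.41 thousand.
Not in labor force = 8.56 + 471.24 + 35.74 + 89.27 = 604.81 thousand (those not working and not actively searching are outside the labor force — including those who want a job but have given up searching).
Civilian working-age population = 1,128.41 + 604.81 = 1,733.22 thousand.
Unemployment rate = 69.04 / 1,128.41 = 6.12%.
Labor force participation rate = 1,128.41 / 1,733.22 = 65.10%.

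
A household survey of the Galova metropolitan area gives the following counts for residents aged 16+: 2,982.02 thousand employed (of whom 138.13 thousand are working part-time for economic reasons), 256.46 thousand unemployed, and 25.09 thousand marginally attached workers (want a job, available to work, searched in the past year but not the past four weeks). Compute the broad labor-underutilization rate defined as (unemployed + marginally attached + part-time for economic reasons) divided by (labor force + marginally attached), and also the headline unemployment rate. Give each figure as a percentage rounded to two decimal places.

Labor force = 2,982.02 + 256.46 = 3,238.48 thousand.
Numerator = 256.46 + 25.09 + 138.13 = 419.68 thousand.
Denominator = 3,238.48 + 25.09 = 3,263.57 thousand.
Broad rate = 419.68 / 3,263.57 = 12.86%.
Headline unemployment rate = 256.46 / 3,238.48 = 7.92%.

Broad underutilization rate ≈ 12.86%; headline unemployment rate ≈ 7.92%.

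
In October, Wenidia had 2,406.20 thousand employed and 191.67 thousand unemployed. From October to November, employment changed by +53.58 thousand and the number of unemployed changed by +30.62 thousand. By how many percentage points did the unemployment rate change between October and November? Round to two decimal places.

The unemployment rate changed by +0.91 percentage points.

October: labor force = 2,406.20 + 191.67 = 2,597.87; u = 191.67/2,597.87 = 7.38%.
November: labor force = 2,459.78 + 222.29 = 2,682.07; u = 222.29/2,682.07 = 8.29%.
Change = 8.29% − 7.38% = +0.91 pp.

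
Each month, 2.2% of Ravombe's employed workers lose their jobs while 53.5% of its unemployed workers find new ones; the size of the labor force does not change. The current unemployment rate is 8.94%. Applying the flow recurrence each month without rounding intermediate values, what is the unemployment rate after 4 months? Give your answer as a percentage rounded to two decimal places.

Unemployment rate after four months ≈ 4.14%.

With a fixed labor force, u_{t+1} = u_t + s·(1−u_t) − f·u_t = u_t·(1−s−f) + s.
Here 1−s−f = 0.443 and s = 0.022.
u_1 = 0.089400 × 0.443 + 0.022 = 0.061604.
u_2 = 0.061604 × 0.443 + 0.022 = 0.049291.
u_3 = 0.049291 × 0.443 + 0.022 = 0.043836.
u_4 = 0.043836 × 0.443 + 0.022 = 0.041419.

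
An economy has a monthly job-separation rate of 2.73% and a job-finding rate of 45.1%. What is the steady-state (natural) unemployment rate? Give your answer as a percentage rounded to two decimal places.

Steady-state unemployment rate ≈ 5.71%.

At steady state the flows balance: s·E = f·U, so U/(E+U) = s/(s+f).
u* = 2.73 / (2.73 + 45.1) = 2.73 / 47.83 = 5.71%.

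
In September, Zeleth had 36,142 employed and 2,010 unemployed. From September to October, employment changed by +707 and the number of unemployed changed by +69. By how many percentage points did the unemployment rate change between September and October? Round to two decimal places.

September: labor force = 36,142 + 2,010 = 38,152; u = 2,010/38,152 = 5.27%.
October: labor force = 36,849 + 2,079 = 38,928; u = 2,079/38,928 = 5.34%.
Change = 5.34% − 5.27% = +0.07 pp.

The unemployment rate changed by +0.07 percentage points.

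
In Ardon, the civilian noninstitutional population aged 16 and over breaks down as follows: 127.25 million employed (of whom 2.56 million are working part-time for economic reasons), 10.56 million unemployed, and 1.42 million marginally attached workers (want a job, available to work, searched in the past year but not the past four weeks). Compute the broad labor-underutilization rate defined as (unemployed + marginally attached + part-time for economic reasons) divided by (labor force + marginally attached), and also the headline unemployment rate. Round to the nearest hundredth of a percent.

Broad underutilization rate ≈ 10.44%; headline unemployment rate ≈ 7.66%.

Labor force = 127.25 + 10.56 = 137.81 million.
Numerator = 10.56 + 1.42 + 2.56 = 14.54 million.
Denominator = 137.81 + 1.42 = 139.23 million.
Broad rate = 14.54 / 139.23 = 10.44%.
Headline unemployment rate = 10.56 / 137.81 = 7.66%.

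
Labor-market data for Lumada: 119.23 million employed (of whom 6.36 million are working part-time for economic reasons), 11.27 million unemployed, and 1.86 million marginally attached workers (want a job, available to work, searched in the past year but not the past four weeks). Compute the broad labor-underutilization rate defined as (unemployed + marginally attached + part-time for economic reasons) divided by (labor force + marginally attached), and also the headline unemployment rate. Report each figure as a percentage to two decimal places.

Broad underutilization rate ≈ 14.72%; headline unemployment rate ≈ 8.64%.

Labor force = 119.23 + 11.27 = 130.50 million.
Numerator = 11.27 + 1.86 + 6.36 = 19.49 million.
Denominator = 130.50 + 1.86 = 132.36 million.
Broad rate = 19.49 / 132.36 = 14.72%.
Headline unemployment rate = 11.27 / 130.50 = 8.64%.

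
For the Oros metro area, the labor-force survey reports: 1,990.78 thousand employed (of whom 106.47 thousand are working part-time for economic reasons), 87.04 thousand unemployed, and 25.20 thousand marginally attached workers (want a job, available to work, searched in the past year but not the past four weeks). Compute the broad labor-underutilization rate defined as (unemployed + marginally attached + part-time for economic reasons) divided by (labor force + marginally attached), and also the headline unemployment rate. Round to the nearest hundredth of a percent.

Labor force = 1,990.78 + 87.04 = 2,077.82 thousand.
Numerator = 87.04 + 25.20 + 106.47 = 218.71 thousand.
Denominator = 2,077.82 + 25.20 = 2,103.02 thousand.
Broad rate = 218.71 / 2,103.02 = 10.40%.
Headline unemployment rate = 87.04 / 2,077.82 = 4.19%.

Broad underutilization rate ≈ 10.40%; headline unemployment rate ≈ 4.19%.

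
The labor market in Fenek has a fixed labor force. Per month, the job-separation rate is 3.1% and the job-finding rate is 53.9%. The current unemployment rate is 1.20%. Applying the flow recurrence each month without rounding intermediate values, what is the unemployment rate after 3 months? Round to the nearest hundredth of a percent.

Unemployment rate after three months ≈ 5.10%.

With a fixed labor force, u_{t+1} = u_t + s·(1−u_t) − f·u_t = u_t·(1−s−f) + s.
Here 1−s−f = 0.430 and s = 0.031.
u_1 = 0.012000 × 0.430 + 0.031 = 0.036160.
u_2 = 0.036160 × 0.430 + 0.031 = 0.046549.
u_3 = 0.046549 × 0.430 + 0.031 = 0.051016.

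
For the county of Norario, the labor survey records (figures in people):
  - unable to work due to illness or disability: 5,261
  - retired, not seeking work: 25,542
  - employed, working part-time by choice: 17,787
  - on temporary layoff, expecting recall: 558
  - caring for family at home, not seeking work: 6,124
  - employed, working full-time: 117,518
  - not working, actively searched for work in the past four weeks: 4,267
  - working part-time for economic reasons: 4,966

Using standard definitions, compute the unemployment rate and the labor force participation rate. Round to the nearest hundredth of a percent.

Unemployment rate ≈ 3.33%; labor force participation rate ≈ 79.71%.

Employed = 17,787 + 117,518 + 4,966 = 140,271 (anyone who worked, including part-time for economic reasons, counts as employed).
Unemployed = 558 + 4,267 = 4,825 (jobless and actively searching, or on temporary layoff).
Labor force = 140,271 + 4,825 = 145,096.
Not in labor force = 5,261 + 25,542 + 6,124 = 36,927 (those not working and not actively searching are outside the labor force).
Civilian working-age population = 145,096 + 36,927 = 182,023.
Unemployment rate = 4,825 / 145,096 = 3.33%.
Labor force participation rate = 145,096 / 182,023 = 79.71%.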